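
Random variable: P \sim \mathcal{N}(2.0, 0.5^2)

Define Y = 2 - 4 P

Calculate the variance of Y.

For Y = aP + b: Var(Y) = a² * Var(P)
Var(P) = 0.5^2 = 0.25
Var(Y) = (-4)² * 0.25 = 16 * 0.25 = 4

4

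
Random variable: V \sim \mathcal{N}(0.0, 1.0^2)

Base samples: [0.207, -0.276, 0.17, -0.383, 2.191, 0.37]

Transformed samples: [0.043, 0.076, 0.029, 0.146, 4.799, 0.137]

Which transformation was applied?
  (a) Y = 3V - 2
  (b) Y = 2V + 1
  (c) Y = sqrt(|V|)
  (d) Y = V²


Checking option (d) Y = V²:
  V = 0.207 -> Y = 0.043 ✓
  V = -0.276 -> Y = 0.076 ✓
  V = 0.17 -> Y = 0.029 ✓
All samples match this transformation.

(d) V²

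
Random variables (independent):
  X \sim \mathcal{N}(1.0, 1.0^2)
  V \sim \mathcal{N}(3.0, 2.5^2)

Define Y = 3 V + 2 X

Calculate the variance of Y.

For independent RVs: Var(aX + bY) = a²Var(X) + b²Var(Y)
Var(X) = 1
Var(V) = 6.25
Var(Y) = 2²*1 + 3²*6.25
= 4*1 + 9*6.25 = 60.25

60.25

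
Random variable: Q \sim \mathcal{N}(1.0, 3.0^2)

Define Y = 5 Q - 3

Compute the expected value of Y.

For Y = 5Q - 3:
E[Y] = 5 * E[Q] - 3
E[Q] = 1.0 = 1
E[Y] = 5 * 1 - 3 = 2

2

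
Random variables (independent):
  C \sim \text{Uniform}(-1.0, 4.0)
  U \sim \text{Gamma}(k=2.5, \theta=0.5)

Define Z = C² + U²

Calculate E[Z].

E[Z] = E[C²] + E[U²]
E[C²] = Var(C) + E[C]² = 2.0833333 + 2.25 = 4.3333333
E[U²] = Var(U) + E[U]² = 0.625 + 1.5625 = 2.1875
E[Z] = 4.3333333 + 2.1875 = 6.5208333

6.5208333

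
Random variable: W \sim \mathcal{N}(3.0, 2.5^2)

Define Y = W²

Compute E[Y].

Using E[X²] = Var(X) + (E[X])²:
E[W] = 3
Var(W) = 2.5^2 = 6.25
E[W²] = 6.25 + 3² = 6.25 + 9 = 15.25

15.25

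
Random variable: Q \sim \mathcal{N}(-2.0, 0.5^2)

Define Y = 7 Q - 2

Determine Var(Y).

For Y = aQ + b: Var(Y) = a² * Var(Q)
Var(Q) = 0.5^2 = 0.25
Var(Y) = 7² * 0.25 = 49 * 0.25 = 12.25

12.25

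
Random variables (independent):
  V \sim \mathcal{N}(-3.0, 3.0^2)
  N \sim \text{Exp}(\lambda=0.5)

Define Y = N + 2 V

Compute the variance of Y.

For independent RVs: Var(aX + bY) = a²Var(X) + b²Var(Y)
Var(V) = 9
Var(N) = 4
Var(Y) = 2²*9 + 1²*4
= 4*9 + 1*4 = 40

40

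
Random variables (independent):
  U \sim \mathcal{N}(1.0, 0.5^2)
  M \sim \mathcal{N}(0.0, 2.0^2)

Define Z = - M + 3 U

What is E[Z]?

E[Z] = 3*E[U] - 1*E[M]
E[U] = 1
E[M] = 0
E[Z] = 3*1 - 1*0 = 3

3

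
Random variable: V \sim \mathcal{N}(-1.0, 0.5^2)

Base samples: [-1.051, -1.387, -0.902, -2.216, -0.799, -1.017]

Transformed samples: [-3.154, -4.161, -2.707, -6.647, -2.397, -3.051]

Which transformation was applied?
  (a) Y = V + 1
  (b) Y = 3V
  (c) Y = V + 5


Checking option (b) Y = 3V:
  V = -1.051 -> Y = -3.154 ✓
  V = -1.387 -> Y = -4.161 ✓
  V = -0.902 -> Y = -2.707 ✓
All samples match this transformation.

(b) 3V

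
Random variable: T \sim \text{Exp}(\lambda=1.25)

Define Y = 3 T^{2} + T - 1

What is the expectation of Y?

E[Y] = 3*E[T²] + 1*E[T] - 1
E[T] = 0.8
E[T²] = Var(T) + (E[T])² = 0.64 + 0.64 = 1.28
E[Y] = 3*1.28 + 1*0.8 - 1 = 3.64

3.64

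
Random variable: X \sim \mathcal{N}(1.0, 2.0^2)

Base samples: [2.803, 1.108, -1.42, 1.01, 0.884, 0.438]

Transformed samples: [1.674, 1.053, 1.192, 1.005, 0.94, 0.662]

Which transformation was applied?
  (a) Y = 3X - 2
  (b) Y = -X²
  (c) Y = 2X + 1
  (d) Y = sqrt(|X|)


Checking option (d) Y = sqrt(|X|):
  X = 2.803 -> Y = 1.674 ✓
  X = 1.108 -> Y = 1.053 ✓
  X = -1.42 -> Y = 1.192 ✓
All samples match this transformation.

(d) sqrt(|X|)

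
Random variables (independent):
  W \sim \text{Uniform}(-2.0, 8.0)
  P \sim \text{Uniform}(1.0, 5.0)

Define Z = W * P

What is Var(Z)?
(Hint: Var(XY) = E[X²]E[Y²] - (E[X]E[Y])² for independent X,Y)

Var(XY) = E[X²]E[Y²] - (E[X]E[Y])²
E[W] = 3, Var(W) = 8.3333333
E[P] = 3, Var(P) = 1.3333333
E[W²] = 8.3333333 + 3² = 17.333333
E[P²] = 1.3333333 + 3² = 10.333333
Var(Z) = 17.333333*10.333333 - (3*3)²
= 179.11111 - 81 = 98.111111

98.111111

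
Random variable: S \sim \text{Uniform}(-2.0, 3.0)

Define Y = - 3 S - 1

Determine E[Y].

For Y = -3S - 1:
E[Y] = -3 * E[S] - 1
E[S] = (-2 + 3)/2 = 0.5
E[Y] = -3 * 0.5 - 1 = -2.5

-2.5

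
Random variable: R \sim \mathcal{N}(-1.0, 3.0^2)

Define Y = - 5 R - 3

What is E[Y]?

For Y = -5R - 3:
E[Y] = -5 * E[R] - 3
E[R] = -1.0 = -1
E[Y] = -5 * (-1) - 3 = 2

2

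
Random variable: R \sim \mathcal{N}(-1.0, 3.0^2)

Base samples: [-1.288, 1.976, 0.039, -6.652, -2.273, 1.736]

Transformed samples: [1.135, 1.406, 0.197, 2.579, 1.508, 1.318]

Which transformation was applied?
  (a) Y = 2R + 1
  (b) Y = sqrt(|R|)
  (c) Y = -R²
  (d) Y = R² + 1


Checking option (b) Y = sqrt(|R|):
  R = -1.288 -> Y = 1.135 ✓
  R = 1.976 -> Y = 1.406 ✓
  R = 0.039 -> Y = 0.197 ✓
All samples match this transformation.

(b) sqrt(|R|)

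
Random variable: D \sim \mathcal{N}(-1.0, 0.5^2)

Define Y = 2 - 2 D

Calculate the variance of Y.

For Y = aD + b: Var(Y) = a² * Var(D)
Var(D) = 0.5^2 = 0.25
Var(Y) = (-2)² * 0.25 = 4 * 0.25 = 1

1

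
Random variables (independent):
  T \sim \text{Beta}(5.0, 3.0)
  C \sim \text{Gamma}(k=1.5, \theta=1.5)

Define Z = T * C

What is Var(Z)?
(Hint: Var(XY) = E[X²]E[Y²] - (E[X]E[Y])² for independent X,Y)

Var(XY) = E[X²]E[Y²] - (E[X]E[Y])²
E[T] = 0.625, Var(T) = 0.026041667
E[C] = 2.25, Var(C) = 3.375
E[T²] = 0.026041667 + 0.625² = 0.41666667
E[C²] = 3.375 + 2.25² = 8.4375
Var(Z) = 0.41666667*8.4375 - (0.625*2.25)²
= 3.515625 - 1.9775391 = 1.5380859

1.5380859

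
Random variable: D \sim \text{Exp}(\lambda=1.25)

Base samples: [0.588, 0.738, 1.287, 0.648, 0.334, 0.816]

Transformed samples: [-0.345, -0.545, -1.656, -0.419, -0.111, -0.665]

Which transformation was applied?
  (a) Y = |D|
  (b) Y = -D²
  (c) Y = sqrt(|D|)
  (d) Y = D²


Checking option (b) Y = -D²:
  D = 0.588 -> Y = -0.345 ✓
  D = 0.738 -> Y = -0.545 ✓
  D = 1.287 -> Y = -1.656 ✓
All samples match this transformation.

(b) -D²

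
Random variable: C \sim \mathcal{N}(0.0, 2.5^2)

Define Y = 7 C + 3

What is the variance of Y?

For Y = aC + b: Var(Y) = a² * Var(C)
Var(C) = 2.5^2 = 6.25
Var(Y) = 7² * 6.25 = 49 * 6.25 = 306.25

306.25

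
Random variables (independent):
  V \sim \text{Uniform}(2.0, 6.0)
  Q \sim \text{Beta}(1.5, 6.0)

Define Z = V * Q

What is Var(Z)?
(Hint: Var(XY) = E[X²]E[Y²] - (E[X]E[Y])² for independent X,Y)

Var(XY) = E[X²]E[Y²] - (E[X]E[Y])²
E[V] = 4, Var(V) = 1.3333333
E[Q] = 0.2, Var(Q) = 0.018823529
E[V²] = 1.3333333 + 4² = 17.333333
E[Q²] = 0.018823529 + 0.2² = 0.058823529
Var(Z) = 17.333333*0.058823529 - (4*0.2)²
= 1.0196078 - 0.64 = 0.37960784

0.37960784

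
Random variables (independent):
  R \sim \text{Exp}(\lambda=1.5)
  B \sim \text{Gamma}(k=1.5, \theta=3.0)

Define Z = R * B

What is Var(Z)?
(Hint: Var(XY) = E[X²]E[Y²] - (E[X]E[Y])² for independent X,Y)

Var(XY) = E[X²]E[Y²] - (E[X]E[Y])²
E[R] = 0.66666667, Var(R) = 0.44444444
E[B] = 4.5, Var(B) = 13.5
E[R²] = 0.44444444 + 0.66666667² = 0.88888889
E[B²] = 13.5 + 4.5² = 33.75
Var(Z) = 0.88888889*33.75 - (0.66666667*4.5)²
= 30 - 9 = 21

21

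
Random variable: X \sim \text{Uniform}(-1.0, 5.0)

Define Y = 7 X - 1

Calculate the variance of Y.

For Y = aX + b: Var(Y) = a² * Var(X)
Var(X) = (5 + 1)^2/12 = 3
Var(Y) = 7² * 3 = 49 * 3 = 147

147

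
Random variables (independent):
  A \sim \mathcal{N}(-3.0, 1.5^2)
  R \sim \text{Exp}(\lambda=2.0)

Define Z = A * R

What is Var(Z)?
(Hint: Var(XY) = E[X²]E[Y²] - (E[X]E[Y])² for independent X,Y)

Var(XY) = E[X²]E[Y²] - (E[X]E[Y])²
E[A] = -3, Var(A) = 2.25
E[R] = 0.5, Var(R) = 0.25
E[A²] = 2.25 + (-3)² = 11.25
E[R²] = 0.25 + 0.5² = 0.5
Var(Z) = 11.25*0.5 - (-3*0.5)²
= 5.625 - 2.25 = 3.375

3.375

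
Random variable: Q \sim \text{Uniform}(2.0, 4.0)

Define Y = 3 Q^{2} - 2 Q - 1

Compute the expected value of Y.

E[Y] = 3*E[Q²] - 2*E[Q] - 1
E[Q] = 3
E[Q²] = Var(Q) + (E[Q])² = 0.33333333 + 9 = 9.3333333
E[Y] = 3*9.3333333 - 2*3 - 1 = 21

21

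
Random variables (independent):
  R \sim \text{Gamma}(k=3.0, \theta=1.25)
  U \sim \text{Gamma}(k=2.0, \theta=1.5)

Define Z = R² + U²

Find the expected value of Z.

E[Z] = E[R²] + E[U²]
E[R²] = Var(R) + E[R]² = 4.6875 + 14.0625 = 18.75
E[U²] = Var(U) + E[U]² = 4.5 + 9 = 13.5
E[Z] = 18.75 + 13.5 = 32.25

32.25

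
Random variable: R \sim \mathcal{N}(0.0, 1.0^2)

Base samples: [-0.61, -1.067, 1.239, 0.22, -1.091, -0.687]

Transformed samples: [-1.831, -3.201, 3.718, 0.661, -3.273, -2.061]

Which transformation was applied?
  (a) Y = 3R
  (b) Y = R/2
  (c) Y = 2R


Checking option (a) Y = 3R:
  R = -0.61 -> Y = -1.831 ✓
  R = -1.067 -> Y = -3.201 ✓
  R = 1.239 -> Y = 3.718 ✓
All samples match this transformation.

(a) 3R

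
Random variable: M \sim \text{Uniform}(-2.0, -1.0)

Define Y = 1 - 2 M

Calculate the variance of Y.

For Y = aM + b: Var(Y) = a² * Var(M)
Var(M) = (-1 + 2)^2/12 = 0.083333333
Var(Y) = (-2)² * 0.083333333 = 4 * 0.083333333 = 0.33333333

0.33333333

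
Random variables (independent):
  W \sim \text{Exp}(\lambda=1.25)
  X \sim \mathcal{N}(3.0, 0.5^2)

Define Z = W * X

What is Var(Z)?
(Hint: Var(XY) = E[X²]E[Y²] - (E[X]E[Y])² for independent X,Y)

Var(XY) = E[X²]E[Y²] - (E[X]E[Y])²
E[W] = 0.8, Var(W) = 0.64
E[X] = 3, Var(X) = 0.25
E[W²] = 0.64 + 0.8² = 1.28
E[X²] = 0.25 + 3² = 9.25
Var(Z) = 1.28*9.25 - (0.8*3)²
= 11.84 - 5.76 = 6.08

6.08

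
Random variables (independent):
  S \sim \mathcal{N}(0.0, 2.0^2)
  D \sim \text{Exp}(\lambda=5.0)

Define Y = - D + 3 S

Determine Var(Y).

For independent RVs: Var(aX + bY) = a²Var(X) + b²Var(Y)
Var(S) = 4
Var(D) = 0.04
Var(Y) = 3²*4 + (-1)²*0.04
= 9*4 + 1*0.04 = 36.04

36.04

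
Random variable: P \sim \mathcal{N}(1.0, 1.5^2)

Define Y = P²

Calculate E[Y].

E[P²] = Var(P) + (E[P])² = 2.25 + 1 = 3.25

3.25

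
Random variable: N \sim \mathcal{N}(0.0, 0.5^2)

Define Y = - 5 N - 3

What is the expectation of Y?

For Y = -5N - 3:
E[Y] = -5 * E[N] - 3
E[N] = 0.0 = 0
E[Y] = -5 * 0 - 3 = -3

-3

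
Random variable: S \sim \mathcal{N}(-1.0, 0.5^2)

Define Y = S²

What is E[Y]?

E[S²] = Var(S) + (E[S])² = 0.25 + 1 = 1.25

1.25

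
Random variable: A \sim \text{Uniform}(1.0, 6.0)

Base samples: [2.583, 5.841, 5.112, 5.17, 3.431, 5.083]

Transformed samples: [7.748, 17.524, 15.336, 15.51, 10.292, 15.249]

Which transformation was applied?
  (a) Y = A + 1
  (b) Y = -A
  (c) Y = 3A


Checking option (c) Y = 3A:
  A = 2.583 -> Y = 7.748 ✓
  A = 5.841 -> Y = 17.524 ✓
  A = 5.112 -> Y = 15.336 ✓
All samples match this transformation.

(c) 3A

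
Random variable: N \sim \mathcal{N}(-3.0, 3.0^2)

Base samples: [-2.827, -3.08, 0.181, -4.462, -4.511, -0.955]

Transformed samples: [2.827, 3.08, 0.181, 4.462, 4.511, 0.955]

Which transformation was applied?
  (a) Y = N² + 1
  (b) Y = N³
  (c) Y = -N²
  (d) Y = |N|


Checking option (d) Y = |N|:
  N = -2.827 -> Y = 2.827 ✓
  N = -3.08 -> Y = 3.08 ✓
  N = 0.181 -> Y = 0.181 ✓
All samples match this transformation.

(d) |N|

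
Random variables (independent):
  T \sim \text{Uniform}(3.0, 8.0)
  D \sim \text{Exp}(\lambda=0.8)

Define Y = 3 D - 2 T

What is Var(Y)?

For independent RVs: Var(aX + bY) = a²Var(X) + b²Var(Y)
Var(T) = 2.0833333
Var(D) = 1.5625
Var(Y) = (-2)²*2.0833333 + 3²*1.5625
= 4*2.0833333 + 9*1.5625 = 22.395833

22.395833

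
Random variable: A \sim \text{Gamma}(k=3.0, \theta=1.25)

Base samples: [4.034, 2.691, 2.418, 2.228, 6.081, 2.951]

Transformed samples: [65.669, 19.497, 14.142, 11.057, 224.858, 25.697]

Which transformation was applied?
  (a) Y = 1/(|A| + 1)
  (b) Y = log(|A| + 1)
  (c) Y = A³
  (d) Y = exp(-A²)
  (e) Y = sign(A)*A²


Checking option (c) Y = A³:
  A = 4.034 -> Y = 65.669 ✓
  A = 2.691 -> Y = 19.497 ✓
  A = 2.418 -> Y = 14.142 ✓
All samples match this transformation.

(c) A³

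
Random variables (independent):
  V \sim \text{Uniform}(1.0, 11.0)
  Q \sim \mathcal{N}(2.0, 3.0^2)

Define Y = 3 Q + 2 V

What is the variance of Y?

For independent RVs: Var(aX + bY) = a²Var(X) + b²Var(Y)
Var(V) = 8.3333333
Var(Q) = 9
Var(Y) = 2²*8.3333333 + 3²*9
= 4*8.3333333 + 9*9 = 114.33333

114.33333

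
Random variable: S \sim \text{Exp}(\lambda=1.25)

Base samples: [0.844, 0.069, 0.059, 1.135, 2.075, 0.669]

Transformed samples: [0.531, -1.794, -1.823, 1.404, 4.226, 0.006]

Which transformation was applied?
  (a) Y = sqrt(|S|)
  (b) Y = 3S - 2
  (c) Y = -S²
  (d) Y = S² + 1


Checking option (b) Y = 3S - 2:
  S = 0.844 -> Y = 0.531 ✓
  S = 0.069 -> Y = -1.794 ✓
  S = 0.059 -> Y = -1.823 ✓
All samples match this transformation.

(b) 3S - 2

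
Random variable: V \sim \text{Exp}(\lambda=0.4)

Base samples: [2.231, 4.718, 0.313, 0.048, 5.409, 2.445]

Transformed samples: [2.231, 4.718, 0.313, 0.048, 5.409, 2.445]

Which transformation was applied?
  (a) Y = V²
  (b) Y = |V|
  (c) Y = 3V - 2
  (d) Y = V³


Checking option (b) Y = |V|:
  V = 2.231 -> Y = 2.231 ✓
  V = 4.718 -> Y = 4.718 ✓
  V = 0.313 -> Y = 0.313 ✓
All samples match this transformation.

(b) |V|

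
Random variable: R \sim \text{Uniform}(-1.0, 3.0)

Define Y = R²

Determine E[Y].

E[R²] = Var(R) + (E[R])² = 1.3333333 + 1 = 2.3333333

2.3333333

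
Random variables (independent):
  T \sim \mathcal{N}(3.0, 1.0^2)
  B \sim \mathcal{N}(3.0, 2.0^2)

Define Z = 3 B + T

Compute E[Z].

E[Z] = 1*E[T] + 3*E[B]
E[T] = 3
E[B] = 3
E[Z] = 1*3 + 3*3 = 12

12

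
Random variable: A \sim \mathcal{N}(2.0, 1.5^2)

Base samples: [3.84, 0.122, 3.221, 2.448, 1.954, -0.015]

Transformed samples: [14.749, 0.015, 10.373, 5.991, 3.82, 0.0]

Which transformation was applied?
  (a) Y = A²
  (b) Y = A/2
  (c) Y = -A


Checking option (a) Y = A²:
  A = 3.84 -> Y = 14.749 ✓
  A = 0.122 -> Y = 0.015 ✓
  A = 3.221 -> Y = 10.373 ✓
All samples match this transformation.

(a) A²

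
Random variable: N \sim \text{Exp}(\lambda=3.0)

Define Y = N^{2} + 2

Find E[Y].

E[Y] = 1*E[N²] + 2
E[N] = 0.33333333
E[N²] = Var(N) + (E[N])² = 0.11111111 + 0.11111111 = 0.22222222
E[Y] = 1*0.22222222 + 2 = 2.2222222

2.2222222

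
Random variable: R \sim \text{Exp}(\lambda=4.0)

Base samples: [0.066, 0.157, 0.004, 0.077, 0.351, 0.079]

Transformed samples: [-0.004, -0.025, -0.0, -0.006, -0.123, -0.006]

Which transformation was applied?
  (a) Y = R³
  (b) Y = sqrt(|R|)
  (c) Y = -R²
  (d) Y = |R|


Checking option (c) Y = -R²:
  R = 0.066 -> Y = -0.004 ✓
  R = 0.157 -> Y = -0.025 ✓
  R = 0.004 -> Y = -0.0 ✓
All samples match this transformation.

(c) -R²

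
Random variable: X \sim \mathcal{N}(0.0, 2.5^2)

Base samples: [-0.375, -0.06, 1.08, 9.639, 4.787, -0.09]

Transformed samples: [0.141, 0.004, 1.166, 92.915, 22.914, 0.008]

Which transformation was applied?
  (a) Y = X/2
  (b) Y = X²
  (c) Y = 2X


Checking option (b) Y = X²:
  X = -0.375 -> Y = 0.141 ✓
  X = -0.06 -> Y = 0.004 ✓
  X = 1.08 -> Y = 1.166 ✓
All samples match this transformation.

(b) X²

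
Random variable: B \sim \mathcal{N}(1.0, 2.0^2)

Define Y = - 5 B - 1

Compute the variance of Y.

For Y = aB + b: Var(Y) = a² * Var(B)
Var(B) = 2.0^2 = 4
Var(Y) = (-5)² * 4 = 25 * 4 = 100

100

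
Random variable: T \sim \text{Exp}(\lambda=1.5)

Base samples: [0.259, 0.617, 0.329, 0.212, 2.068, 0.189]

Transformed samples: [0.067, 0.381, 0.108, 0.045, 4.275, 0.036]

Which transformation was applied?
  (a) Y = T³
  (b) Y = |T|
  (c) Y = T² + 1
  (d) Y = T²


Checking option (d) Y = T²:
  T = 0.259 -> Y = 0.067 ✓
  T = 0.617 -> Y = 0.381 ✓
  T = 0.329 -> Y = 0.108 ✓
All samples match this transformation.

(d) T²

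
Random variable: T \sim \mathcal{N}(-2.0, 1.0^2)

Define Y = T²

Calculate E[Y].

E[T²] = Var(T) + (E[T])² = 1 + 4 = 5

5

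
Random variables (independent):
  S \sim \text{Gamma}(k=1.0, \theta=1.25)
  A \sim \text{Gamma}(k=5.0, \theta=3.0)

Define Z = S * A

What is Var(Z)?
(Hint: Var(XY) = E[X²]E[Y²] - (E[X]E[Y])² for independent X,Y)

Var(XY) = E[X²]E[Y²] - (E[X]E[Y])²
E[S] = 1.25, Var(S) = 1.5625
E[A] = 15, Var(A) = 45
E[S²] = 1.5625 + 1.25² = 3.125
E[A²] = 45 + 15² = 270
Var(Z) = 3.125*270 - (1.25*15)²
= 843.75 - 351.5625 = 492.1875

492.1875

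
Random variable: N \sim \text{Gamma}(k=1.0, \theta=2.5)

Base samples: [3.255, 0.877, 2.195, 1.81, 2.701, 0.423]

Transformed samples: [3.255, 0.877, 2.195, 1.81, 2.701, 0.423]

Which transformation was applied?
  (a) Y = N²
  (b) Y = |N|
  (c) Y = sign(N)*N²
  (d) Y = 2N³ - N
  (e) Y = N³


Checking option (b) Y = |N|:
  N = 3.255 -> Y = 3.255 ✓
  N = 0.877 -> Y = 0.877 ✓
  N = 2.195 -> Y = 2.195 ✓
All samples match this transformation.

(b) |N|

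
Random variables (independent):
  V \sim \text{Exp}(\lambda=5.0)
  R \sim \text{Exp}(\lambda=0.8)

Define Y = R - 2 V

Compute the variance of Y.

For independent RVs: Var(aX + bY) = a²Var(X) + b²Var(Y)
Var(V) = 0.04
Var(R) = 1.5625
Var(Y) = (-2)²*0.04 + 1²*1.5625
= 4*0.04 + 1*1.5625 = 1.7225

1.7225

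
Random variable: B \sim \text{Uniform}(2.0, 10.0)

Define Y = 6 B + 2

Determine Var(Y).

For Y = aB + b: Var(Y) = a² * Var(B)
Var(B) = (10 - 2)^2/12 = 5.3333333
Var(Y) = 6² * 5.3333333 = 36 * 5.3333333 = 192

192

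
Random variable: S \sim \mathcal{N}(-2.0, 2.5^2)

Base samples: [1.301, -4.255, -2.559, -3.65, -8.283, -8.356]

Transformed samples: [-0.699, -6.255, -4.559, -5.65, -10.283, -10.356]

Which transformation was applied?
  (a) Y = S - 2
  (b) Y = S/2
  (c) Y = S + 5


Checking option (a) Y = S - 2:
  S = 1.301 -> Y = -0.699 ✓
  S = -4.255 -> Y = -6.255 ✓
  S = -2.559 -> Y = -4.559 ✓
All samples match this transformation.

(a) S - 2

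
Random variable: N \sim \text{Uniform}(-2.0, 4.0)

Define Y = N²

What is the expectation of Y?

Using E[X²] = Var(X) + (E[X])²:
E[N] = 1
Var(N) = (4 + 2)^2/12 = 3
E[N²] = 3 + 1² = 3 + 1 = 4

4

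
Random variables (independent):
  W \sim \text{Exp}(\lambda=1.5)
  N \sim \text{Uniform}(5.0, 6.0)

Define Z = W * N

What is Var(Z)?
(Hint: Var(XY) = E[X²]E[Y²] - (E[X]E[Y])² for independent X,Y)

Var(XY) = E[X²]E[Y²] - (E[X]E[Y])²
E[W] = 0.66666667, Var(W) = 0.44444444
E[N] = 5.5, Var(N) = 0.083333333
E[W²] = 0.44444444 + 0.66666667² = 0.88888889
E[N²] = 0.083333333 + 5.5² = 30.333333
Var(Z) = 0.88888889*30.333333 - (0.66666667*5.5)²
= 26.962963 - 13.444444 = 13.518519

13.518519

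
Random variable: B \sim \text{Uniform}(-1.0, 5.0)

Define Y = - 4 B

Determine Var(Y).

For Y = aB + b: Var(Y) = a² * Var(B)
Var(B) = (5 + 1)^2/12 = 3
Var(Y) = (-4)² * 3 = 16 * 3 = 48

48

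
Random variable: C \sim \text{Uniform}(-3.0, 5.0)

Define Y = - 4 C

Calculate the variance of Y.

For Y = aC + b: Var(Y) = a² * Var(C)
Var(C) = (5 + 3)^2/12 = 5.3333333
Var(Y) = (-4)² * 5.3333333 = 16 * 5.3333333 = 85.333333

85.333333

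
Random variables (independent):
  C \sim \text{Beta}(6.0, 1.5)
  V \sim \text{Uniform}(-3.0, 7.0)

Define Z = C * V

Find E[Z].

For independent RVs: E[XY] = E[X]*E[Y]
E[C] = 0.8
E[V] = 2
E[Z] = 0.8 * 2 = 1.6

1.6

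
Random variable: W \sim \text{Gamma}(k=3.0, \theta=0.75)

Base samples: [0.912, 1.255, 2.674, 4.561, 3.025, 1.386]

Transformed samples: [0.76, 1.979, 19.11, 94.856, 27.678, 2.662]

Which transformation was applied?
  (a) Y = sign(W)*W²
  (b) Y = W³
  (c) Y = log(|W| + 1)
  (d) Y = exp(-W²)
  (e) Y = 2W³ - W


Checking option (b) Y = W³:
  W = 0.912 -> Y = 0.76 ✓
  W = 1.255 -> Y = 1.979 ✓
  W = 2.674 -> Y = 19.11 ✓
All samples match this transformation.

(b) W³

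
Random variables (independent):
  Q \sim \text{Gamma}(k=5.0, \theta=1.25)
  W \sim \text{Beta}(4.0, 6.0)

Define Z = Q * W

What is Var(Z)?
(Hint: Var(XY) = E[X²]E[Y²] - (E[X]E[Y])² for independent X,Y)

Var(XY) = E[X²]E[Y²] - (E[X]E[Y])²
E[Q] = 6.25, Var(Q) = 7.8125
E[W] = 0.4, Var(W) = 0.021818182
E[Q²] = 7.8125 + 6.25² = 46.875
E[W²] = 0.021818182 + 0.4² = 0.18181818
Var(Z) = 46.875*0.18181818 - (6.25*0.4)²
= 8.5227273 - 6.25 = 2.2727273

2.2727273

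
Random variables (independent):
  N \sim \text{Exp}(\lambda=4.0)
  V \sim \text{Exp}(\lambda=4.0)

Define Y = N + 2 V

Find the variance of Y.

For independent RVs: Var(aX + bY) = a²Var(X) + b²Var(Y)
Var(N) = 0.0625
Var(V) = 0.0625
Var(Y) = 1²*0.0625 + 2²*0.0625
= 1*0.0625 + 4*0.0625 = 0.3125

0.3125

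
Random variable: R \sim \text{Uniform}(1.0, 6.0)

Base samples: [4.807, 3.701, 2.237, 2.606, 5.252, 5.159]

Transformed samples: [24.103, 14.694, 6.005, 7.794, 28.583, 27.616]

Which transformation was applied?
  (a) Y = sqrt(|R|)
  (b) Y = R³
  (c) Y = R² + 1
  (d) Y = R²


Checking option (c) Y = R² + 1:
  R = 4.807 -> Y = 24.103 ✓
  R = 3.701 -> Y = 14.694 ✓
  R = 2.237 -> Y = 6.005 ✓
All samples match this transformation.

(c) R² + 1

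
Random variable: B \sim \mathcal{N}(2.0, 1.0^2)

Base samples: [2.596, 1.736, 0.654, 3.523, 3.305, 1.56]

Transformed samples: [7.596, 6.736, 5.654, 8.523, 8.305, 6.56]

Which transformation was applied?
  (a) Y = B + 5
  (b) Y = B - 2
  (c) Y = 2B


Checking option (a) Y = B + 5:
  B = 2.596 -> Y = 7.596 ✓
  B = 1.736 -> Y = 6.736 ✓
  B = 0.654 -> Y = 5.654 ✓
All samples match this transformation.

(a) B + 5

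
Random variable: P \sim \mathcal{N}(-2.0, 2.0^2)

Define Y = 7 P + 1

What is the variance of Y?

For Y = aP + b: Var(Y) = a² * Var(P)
Var(P) = 2.0^2 = 4
Var(Y) = 7² * 4 = 49 * 4 = 196

196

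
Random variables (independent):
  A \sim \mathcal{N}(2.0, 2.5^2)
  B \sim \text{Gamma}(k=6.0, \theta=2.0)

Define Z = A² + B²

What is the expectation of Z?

E[Z] = E[A²] + E[B²]
E[A²] = Var(A) + E[A]² = 6.25 + 4 = 10.25
E[B²] = Var(B) + E[B]² = 24 + 144 = 168
E[Z] = 10.25 + 168 = 178.25

178.25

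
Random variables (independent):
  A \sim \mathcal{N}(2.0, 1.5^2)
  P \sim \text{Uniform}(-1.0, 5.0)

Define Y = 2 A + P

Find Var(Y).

For independent RVs: Var(aX + bY) = a²Var(X) + b²Var(Y)
Var(A) = 2.25
Var(P) = 3
Var(Y) = 2²*2.25 + 1²*3
= 4*2.25 + 1*3 = 12

12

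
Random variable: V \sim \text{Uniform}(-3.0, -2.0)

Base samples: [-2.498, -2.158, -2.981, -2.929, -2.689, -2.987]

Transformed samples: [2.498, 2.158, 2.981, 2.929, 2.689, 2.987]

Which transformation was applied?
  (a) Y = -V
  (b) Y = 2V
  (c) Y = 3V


Checking option (a) Y = -V:
  V = -2.498 -> Y = 2.498 ✓
  V = -2.158 -> Y = 2.158 ✓
  V = -2.981 -> Y = 2.981 ✓
All samples match this transformation.

(a) -V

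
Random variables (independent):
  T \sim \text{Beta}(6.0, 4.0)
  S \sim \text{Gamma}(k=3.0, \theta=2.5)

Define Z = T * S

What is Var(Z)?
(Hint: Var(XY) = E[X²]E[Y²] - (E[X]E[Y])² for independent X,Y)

Var(XY) = E[X²]E[Y²] - (E[X]E[Y])²
E[T] = 0.6, Var(T) = 0.021818182
E[S] = 7.5, Var(S) = 18.75
E[T²] = 0.021818182 + 0.6² = 0.38181818
E[S²] = 18.75 + 7.5² = 75
Var(Z) = 0.38181818*75 - (0.6*7.5)²
= 28.636364 - 20.25 = 8.3863636

8.3863636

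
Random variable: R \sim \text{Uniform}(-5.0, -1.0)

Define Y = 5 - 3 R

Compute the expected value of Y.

For Y = -3R + 5:
E[Y] = -3 * E[R] + 5
E[R] = (-5 - 1)/2 = -3
E[Y] = -3 * (-3) + 5 = 14

14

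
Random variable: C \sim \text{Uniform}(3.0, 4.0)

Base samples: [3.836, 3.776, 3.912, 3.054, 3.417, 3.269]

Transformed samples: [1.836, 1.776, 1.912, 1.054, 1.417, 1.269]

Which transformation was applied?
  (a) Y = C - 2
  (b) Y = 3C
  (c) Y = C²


Checking option (a) Y = C - 2:
  C = 3.836 -> Y = 1.836 ✓
  C = 3.776 -> Y = 1.776 ✓
  C = 3.912 -> Y = 1.912 ✓
All samples match this transformation.

(a) C - 2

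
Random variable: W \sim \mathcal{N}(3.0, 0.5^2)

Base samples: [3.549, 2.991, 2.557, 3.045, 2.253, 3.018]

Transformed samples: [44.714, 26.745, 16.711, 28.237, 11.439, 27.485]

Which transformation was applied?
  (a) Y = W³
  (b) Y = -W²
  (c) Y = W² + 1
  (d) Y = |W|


Checking option (a) Y = W³:
  W = 3.549 -> Y = 44.714 ✓
  W = 2.991 -> Y = 26.745 ✓
  W = 2.557 -> Y = 16.711 ✓
All samples match this transformation.

(a) W³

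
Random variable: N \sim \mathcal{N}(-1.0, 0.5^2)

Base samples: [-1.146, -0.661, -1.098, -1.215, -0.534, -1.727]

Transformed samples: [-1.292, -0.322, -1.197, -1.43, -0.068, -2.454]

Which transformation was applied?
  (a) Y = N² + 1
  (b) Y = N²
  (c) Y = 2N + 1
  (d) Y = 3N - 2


Checking option (c) Y = 2N + 1:
  N = -1.146 -> Y = -1.292 ✓
  N = -0.661 -> Y = -0.322 ✓
  N = -1.098 -> Y = -1.197 ✓
All samples match this transformation.

(c) 2N + 1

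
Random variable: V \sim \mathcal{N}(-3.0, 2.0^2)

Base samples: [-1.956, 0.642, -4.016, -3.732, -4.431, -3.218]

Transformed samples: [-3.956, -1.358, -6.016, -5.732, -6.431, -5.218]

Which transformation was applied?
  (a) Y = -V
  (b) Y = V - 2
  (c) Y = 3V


Checking option (b) Y = V - 2:
  V = -1.956 -> Y = -3.956 ✓
  V = 0.642 -> Y = -1.358 ✓
  V = -4.016 -> Y = -6.016 ✓
All samples match this transformation.

(b) V - 2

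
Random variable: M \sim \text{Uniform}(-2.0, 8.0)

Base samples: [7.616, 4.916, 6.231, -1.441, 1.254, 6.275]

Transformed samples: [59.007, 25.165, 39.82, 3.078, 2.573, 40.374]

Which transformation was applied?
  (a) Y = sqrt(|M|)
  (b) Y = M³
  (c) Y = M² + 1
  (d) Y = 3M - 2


Checking option (c) Y = M² + 1:
  M = 7.616 -> Y = 59.007 ✓
  M = 4.916 -> Y = 25.165 ✓
  M = 6.231 -> Y = 39.82 ✓
All samples match this transformation.

(c) M² + 1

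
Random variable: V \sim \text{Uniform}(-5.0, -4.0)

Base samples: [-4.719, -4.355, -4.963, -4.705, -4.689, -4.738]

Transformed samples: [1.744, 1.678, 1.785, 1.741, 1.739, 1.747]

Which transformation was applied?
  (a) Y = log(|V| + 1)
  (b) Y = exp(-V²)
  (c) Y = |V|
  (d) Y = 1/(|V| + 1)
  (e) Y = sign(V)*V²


Checking option (a) Y = log(|V| + 1):
  V = -4.719 -> Y = 1.744 ✓
  V = -4.355 -> Y = 1.678 ✓
  V = -4.963 -> Y = 1.785 ✓
All samples match this transformation.

(a) log(|V| + 1)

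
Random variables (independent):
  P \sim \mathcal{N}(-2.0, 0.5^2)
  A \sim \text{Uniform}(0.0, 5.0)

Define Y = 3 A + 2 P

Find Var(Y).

For independent RVs: Var(aX + bY) = a²Var(X) + b²Var(Y)
Var(P) = 0.25
Var(A) = 2.0833333
Var(Y) = 2²*0.25 + 3²*2.0833333
= 4*0.25 + 9*2.0833333 = 19.75

19.75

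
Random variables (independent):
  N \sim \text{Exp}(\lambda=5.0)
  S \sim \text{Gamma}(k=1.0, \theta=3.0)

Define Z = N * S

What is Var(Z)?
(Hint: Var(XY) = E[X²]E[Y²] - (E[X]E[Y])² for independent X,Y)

Var(XY) = E[X²]E[Y²] - (E[X]E[Y])²
E[N] = 0.2, Var(N) = 0.04
E[S] = 3, Var(S) = 9
E[N²] = 0.04 + 0.2² = 0.08
E[S²] = 9 + 3² = 18
Var(Z) = 0.08*18 - (0.2*3)²
= 1.44 - 0.36 = 1.08

1.08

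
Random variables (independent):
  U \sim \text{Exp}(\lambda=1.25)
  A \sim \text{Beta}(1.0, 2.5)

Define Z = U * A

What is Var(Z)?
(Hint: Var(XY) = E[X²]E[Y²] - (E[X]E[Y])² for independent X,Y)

Var(XY) = E[X²]E[Y²] - (E[X]E[Y])²
E[U] = 0.8, Var(U) = 0.64
E[A] = 0.28571429, Var(A) = 0.045351474
E[U²] = 0.64 + 0.8² = 1.28
E[A²] = 0.045351474 + 0.28571429² = 0.12698413
Var(Z) = 1.28*0.12698413 - (0.8*0.28571429)²
= 0.16253968 - 0.052244898 = 0.11029478

0.11029478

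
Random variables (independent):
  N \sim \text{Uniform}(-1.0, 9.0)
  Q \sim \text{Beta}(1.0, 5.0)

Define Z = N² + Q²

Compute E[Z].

E[Z] = E[N²] + E[Q²]
E[N²] = Var(N) + E[N]² = 8.3333333 + 16 = 24.333333
E[Q²] = Var(Q) + E[Q]² = 0.01984127 + 0.027777778 = 0.047619048
E[Z] = 24.333333 + 0.047619048 = 24.380952

24.380952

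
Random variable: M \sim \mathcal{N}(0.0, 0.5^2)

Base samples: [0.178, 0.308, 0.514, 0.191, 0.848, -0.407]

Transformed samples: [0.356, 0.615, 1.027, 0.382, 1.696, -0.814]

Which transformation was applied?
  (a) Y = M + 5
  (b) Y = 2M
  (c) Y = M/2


Checking option (b) Y = 2M:
  M = 0.178 -> Y = 0.356 ✓
  M = 0.308 -> Y = 0.615 ✓
  M = 0.514 -> Y = 1.027 ✓
All samples match this transformation.

(b) 2M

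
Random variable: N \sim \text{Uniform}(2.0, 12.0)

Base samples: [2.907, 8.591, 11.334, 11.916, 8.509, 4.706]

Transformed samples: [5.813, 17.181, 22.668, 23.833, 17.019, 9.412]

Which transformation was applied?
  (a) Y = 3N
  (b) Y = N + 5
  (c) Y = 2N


Checking option (c) Y = 2N:
  N = 2.907 -> Y = 5.813 ✓
  N = 8.591 -> Y = 17.181 ✓
  N = 11.334 -> Y = 22.668 ✓
All samples match this transformation.

(c) 2N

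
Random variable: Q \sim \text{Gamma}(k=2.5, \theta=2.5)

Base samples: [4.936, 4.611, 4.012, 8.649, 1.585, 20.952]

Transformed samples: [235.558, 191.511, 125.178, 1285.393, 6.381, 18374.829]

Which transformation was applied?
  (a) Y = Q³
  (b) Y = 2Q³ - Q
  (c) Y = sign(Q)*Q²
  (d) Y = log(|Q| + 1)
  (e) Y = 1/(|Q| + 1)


Checking option (b) Y = 2Q³ - Q:
  Q = 4.936 -> Y = 235.558 ✓
  Q = 4.611 -> Y = 191.511 ✓
  Q = 4.012 -> Y = 125.178 ✓
All samples match this transformation.

(b) 2Q³ - Q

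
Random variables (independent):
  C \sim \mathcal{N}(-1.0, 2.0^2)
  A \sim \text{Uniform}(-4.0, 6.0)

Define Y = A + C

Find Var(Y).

For independent RVs: Var(aX + bY) = a²Var(X) + b²Var(Y)
Var(C) = 4
Var(A) = 8.3333333
Var(Y) = 1²*4 + 1²*8.3333333
= 1*4 + 1*8.3333333 = 12.333333

12.333333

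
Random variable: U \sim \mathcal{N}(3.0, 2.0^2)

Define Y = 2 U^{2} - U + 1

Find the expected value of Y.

E[Y] = 2*E[U²] - 1*E[U] + 1
E[U] = 3
E[U²] = Var(U) + (E[U])² = 4 + 9 = 13
E[Y] = 2*13 - 1*3 + 1 = 24

24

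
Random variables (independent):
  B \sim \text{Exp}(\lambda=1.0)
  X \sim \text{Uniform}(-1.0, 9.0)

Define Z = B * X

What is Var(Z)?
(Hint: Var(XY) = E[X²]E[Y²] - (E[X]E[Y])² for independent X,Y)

Var(XY) = E[X²]E[Y²] - (E[X]E[Y])²
E[B] = 1, Var(B) = 1
E[X] = 4, Var(X) = 8.3333333
E[B²] = 1 + 1² = 2
E[X²] = 8.3333333 + 4² = 24.333333
Var(Z) = 2*24.333333 - (1*4)²
= 48.666667 - 16 = 32.666667

32.666667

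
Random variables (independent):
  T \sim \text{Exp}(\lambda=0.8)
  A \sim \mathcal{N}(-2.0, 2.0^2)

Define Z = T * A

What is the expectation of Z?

For independent RVs: E[XY] = E[X]*E[Y]
E[T] = 1.25
E[A] = -2
E[Z] = 1.25 * (-2) = -2.5

-2.5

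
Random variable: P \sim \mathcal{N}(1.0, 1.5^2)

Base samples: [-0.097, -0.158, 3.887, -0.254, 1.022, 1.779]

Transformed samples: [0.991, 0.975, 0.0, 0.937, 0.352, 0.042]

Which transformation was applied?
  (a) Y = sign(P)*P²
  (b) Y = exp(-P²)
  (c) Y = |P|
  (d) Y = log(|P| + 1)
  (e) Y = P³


Checking option (b) Y = exp(-P²):
  P = -0.097 -> Y = 0.991 ✓
  P = -0.158 -> Y = 0.975 ✓
  P = 3.887 -> Y = 0.0 ✓
All samples match this transformation.

(b) exp(-P²)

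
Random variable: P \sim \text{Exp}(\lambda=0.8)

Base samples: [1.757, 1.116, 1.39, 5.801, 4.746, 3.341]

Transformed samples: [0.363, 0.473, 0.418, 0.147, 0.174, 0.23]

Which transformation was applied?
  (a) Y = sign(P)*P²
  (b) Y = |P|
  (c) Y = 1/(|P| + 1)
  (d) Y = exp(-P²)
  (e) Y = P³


Checking option (c) Y = 1/(|P| + 1):
  P = 1.757 -> Y = 0.363 ✓
  P = 1.116 -> Y = 0.473 ✓
  P = 1.39 -> Y = 0.418 ✓
All samples match this transformation.

(c) 1/(|P| + 1)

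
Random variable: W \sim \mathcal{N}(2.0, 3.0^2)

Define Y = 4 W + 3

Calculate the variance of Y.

For Y = aW + b: Var(Y) = a² * Var(W)
Var(W) = 3.0^2 = 9
Var(Y) = 4² * 9 = 16 * 9 = 144

144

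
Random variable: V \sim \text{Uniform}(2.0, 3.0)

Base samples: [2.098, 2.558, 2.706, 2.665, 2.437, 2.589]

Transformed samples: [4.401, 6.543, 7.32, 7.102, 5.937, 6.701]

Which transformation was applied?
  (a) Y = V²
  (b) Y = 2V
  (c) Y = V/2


Checking option (a) Y = V²:
  V = 2.098 -> Y = 4.401 ✓
  V = 2.558 -> Y = 6.543 ✓
  V = 2.706 -> Y = 7.32 ✓
All samples match this transformation.

(a) V²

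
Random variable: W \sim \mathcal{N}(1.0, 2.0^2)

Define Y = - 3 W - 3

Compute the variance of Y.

For Y = aW + b: Var(Y) = a² * Var(W)
Var(W) = 2.0^2 = 4
Var(Y) = (-3)² * 4 = 9 * 4 = 36

36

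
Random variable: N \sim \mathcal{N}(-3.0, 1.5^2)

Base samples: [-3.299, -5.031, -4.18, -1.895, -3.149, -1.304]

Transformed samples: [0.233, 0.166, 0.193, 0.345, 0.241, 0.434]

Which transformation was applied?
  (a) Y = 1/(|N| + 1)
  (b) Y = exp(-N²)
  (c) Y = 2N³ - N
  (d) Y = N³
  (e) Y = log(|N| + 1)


Checking option (a) Y = 1/(|N| + 1):
  N = -3.299 -> Y = 0.233 ✓
  N = -5.031 -> Y = 0.166 ✓
  N = -4.18 -> Y = 0.193 ✓
All samples match this transformation.

(a) 1/(|N| + 1)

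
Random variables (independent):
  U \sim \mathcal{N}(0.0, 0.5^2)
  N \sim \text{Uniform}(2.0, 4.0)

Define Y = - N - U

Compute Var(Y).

For independent RVs: Var(aX + bY) = a²Var(X) + b²Var(Y)
Var(U) = 0.25
Var(N) = 0.33333333
Var(Y) = (-1)²*0.25 + (-1)²*0.33333333
= 1*0.25 + 1*0.33333333 = 0.58333333

0.58333333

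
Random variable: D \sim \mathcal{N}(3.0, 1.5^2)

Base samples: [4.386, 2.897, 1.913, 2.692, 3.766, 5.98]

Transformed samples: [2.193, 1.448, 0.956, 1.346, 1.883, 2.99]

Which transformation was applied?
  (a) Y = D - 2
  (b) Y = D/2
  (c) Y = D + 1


Checking option (b) Y = D/2:
  D = 4.386 -> Y = 2.193 ✓
  D = 2.897 -> Y = 1.448 ✓
  D = 1.913 -> Y = 0.956 ✓
All samples match this transformation.

(b) D/2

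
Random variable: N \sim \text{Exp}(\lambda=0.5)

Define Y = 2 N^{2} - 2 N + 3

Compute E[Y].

E[Y] = 2*E[N²] - 2*E[N] + 3
E[N] = 2
E[N²] = Var(N) + (E[N])² = 4 + 4 = 8
E[Y] = 2*8 - 2*2 + 3 = 15

15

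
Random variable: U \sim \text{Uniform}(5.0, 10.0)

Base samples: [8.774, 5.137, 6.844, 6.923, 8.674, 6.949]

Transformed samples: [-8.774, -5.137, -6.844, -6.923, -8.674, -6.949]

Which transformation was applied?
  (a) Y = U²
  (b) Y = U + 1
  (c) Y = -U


Checking option (c) Y = -U:
  U = 8.774 -> Y = -8.774 ✓
  U = 5.137 -> Y = -5.137 ✓
  U = 6.844 -> Y = -6.844 ✓
All samples match this transformation.

(c) -U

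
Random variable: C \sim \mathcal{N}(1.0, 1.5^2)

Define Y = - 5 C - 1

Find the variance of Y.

For Y = aC + b: Var(Y) = a² * Var(C)
Var(C) = 1.5^2 = 2.25
Var(Y) = (-5)² * 2.25 = 25 * 2.25 = 56.25

56.25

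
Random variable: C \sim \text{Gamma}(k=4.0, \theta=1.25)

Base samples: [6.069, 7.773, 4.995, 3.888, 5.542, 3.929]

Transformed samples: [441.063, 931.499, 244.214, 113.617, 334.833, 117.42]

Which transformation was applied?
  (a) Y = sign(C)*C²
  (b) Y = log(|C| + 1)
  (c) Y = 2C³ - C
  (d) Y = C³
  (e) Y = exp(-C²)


Checking option (c) Y = 2C³ - C:
  C = 6.069 -> Y = 441.063 ✓
  C = 7.773 -> Y = 931.499 ✓
  C = 4.995 -> Y = 244.214 ✓
All samples match this transformation.

(c) 2C³ - C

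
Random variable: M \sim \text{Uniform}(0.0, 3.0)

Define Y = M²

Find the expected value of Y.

Using E[X²] = Var(X) + (E[X])²:
E[M] = 1.5
Var(M) = (3 - 0)^2/12 = 0.75
E[M²] = 0.75 + 1.5² = 0.75 + 2.25 = 3

3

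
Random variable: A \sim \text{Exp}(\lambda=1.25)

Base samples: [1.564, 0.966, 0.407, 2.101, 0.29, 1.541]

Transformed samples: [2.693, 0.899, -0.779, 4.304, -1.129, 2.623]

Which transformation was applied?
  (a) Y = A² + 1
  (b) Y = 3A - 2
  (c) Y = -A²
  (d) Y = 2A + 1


Checking option (b) Y = 3A - 2:
  A = 1.564 -> Y = 2.693 ✓
  A = 0.966 -> Y = 0.899 ✓
  A = 0.407 -> Y = -0.779 ✓
All samples match this transformation.

(b) 3A - 2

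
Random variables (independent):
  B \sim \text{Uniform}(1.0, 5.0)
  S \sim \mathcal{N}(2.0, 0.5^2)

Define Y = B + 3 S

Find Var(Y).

For independent RVs: Var(aX + bY) = a²Var(X) + b²Var(Y)
Var(B) = 1.3333333
Var(S) = 0.25
Var(Y) = 1²*1.3333333 + 3²*0.25
= 1*1.3333333 + 9*0.25 = 3.5833333

3.5833333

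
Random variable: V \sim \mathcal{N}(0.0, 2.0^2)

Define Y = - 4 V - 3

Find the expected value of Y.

For Y = -4V - 3:
E[Y] = -4 * E[V] - 3
E[V] = 0.0 = 0
E[Y] = -4 * 0 - 3 = -3

-3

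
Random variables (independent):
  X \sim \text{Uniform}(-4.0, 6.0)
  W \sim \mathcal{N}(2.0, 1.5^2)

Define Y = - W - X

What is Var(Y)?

For independent RVs: Var(aX + bY) = a²Var(X) + b²Var(Y)
Var(X) = 8.3333333
Var(W) = 2.25
Var(Y) = (-1)²*8.3333333 + (-1)²*2.25
= 1*8.3333333 + 1*2.25 = 10.583333

10.583333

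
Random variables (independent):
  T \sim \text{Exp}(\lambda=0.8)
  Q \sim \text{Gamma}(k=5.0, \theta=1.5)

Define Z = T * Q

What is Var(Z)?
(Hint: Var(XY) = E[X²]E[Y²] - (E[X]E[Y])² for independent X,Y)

Var(XY) = E[X²]E[Y²] - (E[X]E[Y])²
E[T] = 1.25, Var(T) = 1.5625
E[Q] = 7.5, Var(Q) = 11.25
E[T²] = 1.5625 + 1.25² = 3.125
E[Q²] = 11.25 + 7.5² = 67.5
Var(Z) = 3.125*67.5 - (1.25*7.5)²
= 210.9375 - 87.890625 = 123.04688

123.04688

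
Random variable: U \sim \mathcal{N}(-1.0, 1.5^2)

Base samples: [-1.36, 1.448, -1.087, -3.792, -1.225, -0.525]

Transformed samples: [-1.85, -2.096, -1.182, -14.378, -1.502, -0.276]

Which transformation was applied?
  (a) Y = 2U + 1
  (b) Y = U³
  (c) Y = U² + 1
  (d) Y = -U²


Checking option (d) Y = -U²:
  U = -1.36 -> Y = -1.85 ✓
  U = 1.448 -> Y = -2.096 ✓
  U = -1.087 -> Y = -1.182 ✓
All samples match this transformation.

(d) -U²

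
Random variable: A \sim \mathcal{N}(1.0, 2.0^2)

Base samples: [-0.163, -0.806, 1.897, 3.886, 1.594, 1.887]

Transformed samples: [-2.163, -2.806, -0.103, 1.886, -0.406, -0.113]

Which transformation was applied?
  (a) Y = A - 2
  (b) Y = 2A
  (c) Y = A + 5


Checking option (a) Y = A - 2:
  A = -0.163 -> Y = -2.163 ✓
  A = -0.806 -> Y = -2.806 ✓
  A = 1.897 -> Y = -0.103 ✓
All samples match this transformation.

(a) A - 2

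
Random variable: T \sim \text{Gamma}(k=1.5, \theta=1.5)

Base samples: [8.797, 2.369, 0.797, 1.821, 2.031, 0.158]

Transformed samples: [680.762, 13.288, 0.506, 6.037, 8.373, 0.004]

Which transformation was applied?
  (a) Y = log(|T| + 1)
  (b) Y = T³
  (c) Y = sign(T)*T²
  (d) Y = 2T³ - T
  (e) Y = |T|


Checking option (b) Y = T³:
  T = 8.797 -> Y = 680.762 ✓
  T = 2.369 -> Y = 13.288 ✓
  T = 0.797 -> Y = 0.506 ✓
All samples match this transformation.

(b) T³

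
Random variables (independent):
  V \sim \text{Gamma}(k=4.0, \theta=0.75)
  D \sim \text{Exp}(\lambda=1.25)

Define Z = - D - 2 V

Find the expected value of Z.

E[Z] = -2*E[V] - 1*E[D]
E[V] = 3
E[D] = 0.8
E[Z] = -2*3 - 1*0.8 = -6.8

-6.8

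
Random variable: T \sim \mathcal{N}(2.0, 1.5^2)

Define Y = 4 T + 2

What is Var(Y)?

For Y = aT + b: Var(Y) = a² * Var(T)
Var(T) = 1.5^2 = 2.25
Var(Y) = 4² * 2.25 = 16 * 2.25 = 36

36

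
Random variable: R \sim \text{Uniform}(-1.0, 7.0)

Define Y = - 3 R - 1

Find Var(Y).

For Y = aR + b: Var(Y) = a² * Var(R)
Var(R) = (7 + 1)^2/12 = 5.3333333
Var(Y) = (-3)² * 5.3333333 = 9 * 5.3333333 = 48

48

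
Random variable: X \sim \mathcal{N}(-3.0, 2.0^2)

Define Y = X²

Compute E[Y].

E[X²] = Var(X) + (E[X])² = 4 + 9 = 13

13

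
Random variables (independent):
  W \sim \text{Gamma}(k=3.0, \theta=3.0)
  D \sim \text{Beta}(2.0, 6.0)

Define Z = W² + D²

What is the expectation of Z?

E[Z] = E[W²] + E[D²]
E[W²] = Var(W) + E[W]² = 27 + 81 = 108
E[D²] = Var(D) + E[D]² = 0.020833333 + 0.0625 = 0.083333333
E[Z] = 108 + 0.083333333 = 108.08333

108.08333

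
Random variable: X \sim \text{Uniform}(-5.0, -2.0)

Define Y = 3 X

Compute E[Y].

For Y = 3X:
E[Y] = 3 * E[X]
E[X] = (-5 - 2)/2 = -3.5
E[Y] = 3 * (-3.5) = -10.5

-10.5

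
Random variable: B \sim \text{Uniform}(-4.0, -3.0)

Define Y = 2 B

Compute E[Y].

For Y = 2B:
E[Y] = 2 * E[B]
E[B] = (-4 - 3)/2 = -3.5
E[Y] = 2 * (-3.5) = -7

-7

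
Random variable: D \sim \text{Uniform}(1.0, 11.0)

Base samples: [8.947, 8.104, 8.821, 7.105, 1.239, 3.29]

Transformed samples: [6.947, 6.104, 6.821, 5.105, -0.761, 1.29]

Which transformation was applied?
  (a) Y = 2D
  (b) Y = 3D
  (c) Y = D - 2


Checking option (c) Y = D - 2:
  D = 8.947 -> Y = 6.947 ✓
  D = 8.104 -> Y = 6.104 ✓
  D = 8.821 -> Y = 6.821 ✓
All samples match this transformation.

(c) D - 2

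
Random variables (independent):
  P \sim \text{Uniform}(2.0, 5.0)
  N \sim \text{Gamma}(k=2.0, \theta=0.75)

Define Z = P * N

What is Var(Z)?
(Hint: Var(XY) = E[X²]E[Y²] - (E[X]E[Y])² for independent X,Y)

Var(XY) = E[X²]E[Y²] - (E[X]E[Y])²
E[P] = 3.5, Var(P) = 0.75
E[N] = 1.5, Var(N) = 1.125
E[P²] = 0.75 + 3.5² = 13
E[N²] = 1.125 + 1.5² = 3.375
Var(Z) = 13*3.375 - (3.5*1.5)²
= 43.875 - 27.5625 = 16.3125

16.3125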